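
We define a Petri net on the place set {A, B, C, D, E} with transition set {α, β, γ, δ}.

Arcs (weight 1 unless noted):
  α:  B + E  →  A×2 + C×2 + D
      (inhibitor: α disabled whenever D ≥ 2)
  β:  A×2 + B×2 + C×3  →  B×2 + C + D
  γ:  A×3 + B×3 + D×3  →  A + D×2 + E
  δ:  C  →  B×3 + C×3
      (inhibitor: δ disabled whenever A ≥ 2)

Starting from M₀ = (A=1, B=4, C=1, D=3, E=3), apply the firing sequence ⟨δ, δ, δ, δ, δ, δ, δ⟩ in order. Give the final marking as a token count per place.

step 1: fire δ:  (A=1, B=4, C=1, D=3, E=3) → (A=1, B=7, C=3, D=3, E=3)
step 2: fire δ:  (A=1, B=7, C=3, D=3, E=3) → (A=1, B=10, C=5, D=3, E=3)
step 3: fire δ:  (A=1, B=10, C=5, D=3, E=3) → (A=1, B=13, C=7, D=3, E=3)
step 4: fire δ:  (A=1, B=13, C=7, D=3, E=3) → (A=1, B=16, C=9, D=3, E=3)
step 5: fire δ:  (A=1, B=16, C=9, D=3, E=3) → (A=1, B=19, C=11, D=3, E=3)
step 6: fire δ:  (A=1, B=19, C=11, D=3, E=3) → (A=1, B=22, C=13, D=3, E=3)
step 7: fire δ:  (A=1, B=22, C=13, D=3, E=3) → (A=1, B=25, C=15, D=3, E=3)

(A=1, B=25, C=15, D=3, E=3)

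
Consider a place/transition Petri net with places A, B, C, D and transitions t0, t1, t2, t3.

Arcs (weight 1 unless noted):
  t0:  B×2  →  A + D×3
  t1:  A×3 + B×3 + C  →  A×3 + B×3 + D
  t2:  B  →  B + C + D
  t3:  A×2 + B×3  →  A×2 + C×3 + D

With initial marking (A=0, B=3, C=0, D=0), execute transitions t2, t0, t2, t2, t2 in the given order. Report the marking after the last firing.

(A=1, B=1, C=4, D=7)

step 1: fire t2:  (A=0, B=3, C=0, D=0) → (A=0, B=3, C=1, D=1)
step 2: fire t0:  (A=0, B=3, C=1, D=1) → (A=1, B=1, C=1, D=4)
step 3: fire t2:  (A=1, B=1, C=1, D=4) → (A=1, B=1, C=2, D=5)
step 4: fire t2:  (A=1, B=1, C=2, D=5) → (A=1, B=1, C=3, D=6)
step 5: fire t2:  (A=1, B=1, C=3, D=6) → (A=1, B=1, C=4, D=7)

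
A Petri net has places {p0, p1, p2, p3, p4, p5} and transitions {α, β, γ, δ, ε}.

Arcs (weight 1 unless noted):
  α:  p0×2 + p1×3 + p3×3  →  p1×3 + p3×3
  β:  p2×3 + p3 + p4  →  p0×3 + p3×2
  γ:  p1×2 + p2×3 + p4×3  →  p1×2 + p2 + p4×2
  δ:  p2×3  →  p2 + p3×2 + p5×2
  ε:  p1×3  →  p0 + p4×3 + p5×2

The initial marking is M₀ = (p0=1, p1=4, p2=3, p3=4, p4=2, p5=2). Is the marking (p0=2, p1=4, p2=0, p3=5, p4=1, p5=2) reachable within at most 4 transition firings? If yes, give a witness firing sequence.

YES — reachable via ⟨β, α⟩ (2 firings)

step 1: fire β:  (p0=1, p1=4, p2=3, p3=4, p4=2, p5=2) → (p0=4, p1=4, p2=0, p3=5, p4=1, p5=2)
step 2: fire α:  (p0=4, p1=4, p2=0, p3=5, p4=1, p5=2) → (p0=2, p1=4, p2=0, p3=5, p4=1, p5=2)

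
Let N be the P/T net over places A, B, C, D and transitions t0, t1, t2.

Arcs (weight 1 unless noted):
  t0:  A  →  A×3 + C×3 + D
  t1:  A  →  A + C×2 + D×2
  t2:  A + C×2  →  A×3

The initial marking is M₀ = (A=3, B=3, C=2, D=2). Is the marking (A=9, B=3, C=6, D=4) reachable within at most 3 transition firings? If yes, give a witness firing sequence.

step 1: fire t0:  (A=3, B=3, C=2, D=2) → (A=5, B=3, C=5, D=3)
step 2: fire t0:  (A=5, B=3, C=5, D=3) → (A=7, B=3, C=8, D=4)
step 3: fire t2:  (A=7, B=3, C=8, D=4) → (A=9, B=3, C=6, D=4)

YES — reachable via ⟨t0, t0, t2⟩ (3 firings)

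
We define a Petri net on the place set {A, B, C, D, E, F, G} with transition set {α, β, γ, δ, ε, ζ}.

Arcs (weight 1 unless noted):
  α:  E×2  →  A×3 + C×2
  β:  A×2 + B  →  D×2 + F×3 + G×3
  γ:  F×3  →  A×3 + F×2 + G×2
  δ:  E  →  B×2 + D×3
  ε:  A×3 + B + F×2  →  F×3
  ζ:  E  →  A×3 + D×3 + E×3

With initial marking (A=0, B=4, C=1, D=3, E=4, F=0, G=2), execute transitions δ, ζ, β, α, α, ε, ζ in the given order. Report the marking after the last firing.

step 1: fire δ:  (A=0, B=4, C=1, D=3, E=4, F=0, G=2) → (A=0, B=6, C=1, D=6, E=3, F=0, G=2)
step 2: fire ζ:  (A=0, B=6, C=1, D=6, E=3, F=0, G=2) → (A=3, B=6, C=1, D=9, E=5, F=0, G=2)
step 3: fire β:  (A=3, B=6, C=1, D=9, E=5, F=0, G=2) → (A=1, B=5, C=1, D=11, E=5, F=3, G=5)
step 4: fire α:  (A=1, B=5, C=1, D=11, E=5, F=3, G=5) → (A=4, B=5, C=3, D=11, E=3, F=3, G=5)
step 5: fire α:  (A=4, B=5, C=3, D=11, E=3, F=3, G=5) → (A=7, B=5, C=5, D=11, E=1, F=3, G=5)
step 6: fire ε:  (A=7, B=5, C=5, D=11, E=1, F=3, G=5) → (A=4, B=4, C=5, D=11, E=1, F=4, G=5)
step 7: fire ζ:  (A=4, B=4, C=5, D=11, E=1, F=4, G=5) → (A=7, B=4, C=5, D=14, E=3, F=4, G=5)

(A=7, B=4, C=5, D=14, E=3, F=4, G=5)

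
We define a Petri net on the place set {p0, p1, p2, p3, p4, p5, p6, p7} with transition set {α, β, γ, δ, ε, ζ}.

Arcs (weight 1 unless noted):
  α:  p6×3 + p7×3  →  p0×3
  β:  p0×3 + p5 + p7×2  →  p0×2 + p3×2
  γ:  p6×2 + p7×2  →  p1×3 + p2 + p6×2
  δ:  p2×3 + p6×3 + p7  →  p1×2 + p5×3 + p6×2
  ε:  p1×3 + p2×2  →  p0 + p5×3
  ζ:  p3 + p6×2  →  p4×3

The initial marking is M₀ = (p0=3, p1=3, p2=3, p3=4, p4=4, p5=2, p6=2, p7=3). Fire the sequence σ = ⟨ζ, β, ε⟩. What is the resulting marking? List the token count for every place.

(p0=3, p1=0, p2=1, p3=5, p4=7, p5=4, p6=0, p7=1)

step 1: fire ζ:  (p0=3, p1=3, p2=3, p3=4, p4=4, p5=2, p6=2, p7=3) → (p0=3, p1=3, p2=3, p3=3, p4=7, p5=2, p6=0, p7=3)
step 2: fire β:  (p0=3, p1=3, p2=3, p3=3, p4=7, p5=2, p6=0, p7=3) → (p0=2, p1=3, p2=3, p3=5, p4=7, p5=1, p6=0, p7=1)
step 3: fire ε:  (p0=2, p1=3, p2=3, p3=5, p4=7, p5=1, p6=0, p7=1) → (p0=3, p1=0, p2=1, p3=5, p4=7, p5=4, p6=0, p7=1)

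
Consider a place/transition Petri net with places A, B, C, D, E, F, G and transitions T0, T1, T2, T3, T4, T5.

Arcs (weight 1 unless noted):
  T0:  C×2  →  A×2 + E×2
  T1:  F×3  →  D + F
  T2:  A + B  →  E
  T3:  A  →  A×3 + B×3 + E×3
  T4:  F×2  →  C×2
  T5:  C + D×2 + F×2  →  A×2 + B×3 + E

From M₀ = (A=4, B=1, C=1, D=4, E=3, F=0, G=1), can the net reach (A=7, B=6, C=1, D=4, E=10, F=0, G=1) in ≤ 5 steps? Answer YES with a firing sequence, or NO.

step 1: fire T2:  (A=4, B=1, C=1, D=4, E=3, F=0, G=1) → (A=3, B=0, C=1, D=4, E=4, F=0, G=1)
step 2: fire T3:  (A=3, B=0, C=1, D=4, E=4, F=0, G=1) → (A=5, B=3, C=1, D=4, E=7, F=0, G=1)
step 3: fire T3:  (A=5, B=3, C=1, D=4, E=7, F=0, G=1) → (A=7, B=6, C=1, D=4, E=10, F=0, G=1)

YES — reachable via ⟨T2, T3, T3⟩ (3 firings)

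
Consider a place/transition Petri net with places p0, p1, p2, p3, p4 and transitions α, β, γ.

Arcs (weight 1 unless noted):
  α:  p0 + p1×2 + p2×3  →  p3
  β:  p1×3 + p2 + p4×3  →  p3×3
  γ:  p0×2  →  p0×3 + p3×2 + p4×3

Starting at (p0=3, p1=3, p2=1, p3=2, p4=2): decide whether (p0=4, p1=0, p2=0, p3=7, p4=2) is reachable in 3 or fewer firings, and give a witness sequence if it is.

YES — reachable via ⟨γ, β⟩ (2 firings)

step 1: fire γ:  (p0=3, p1=3, p2=1, p3=2, p4=2) → (p0=4, p1=3, p2=1, p3=4, p4=5)
step 2: fire β:  (p0=4, p1=3, p2=1, p3=4, p4=5) → (p0=4, p1=0, p2=0, p3=7, p4=2)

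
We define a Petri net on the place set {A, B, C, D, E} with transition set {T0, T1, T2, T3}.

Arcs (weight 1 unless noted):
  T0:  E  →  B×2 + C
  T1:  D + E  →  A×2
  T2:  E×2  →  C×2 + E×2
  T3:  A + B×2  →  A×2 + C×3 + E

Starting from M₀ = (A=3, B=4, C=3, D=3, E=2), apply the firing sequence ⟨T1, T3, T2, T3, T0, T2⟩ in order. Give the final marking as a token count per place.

step 1: fire T1:  (A=3, B=4, C=3, D=3, E=2) → (A=5, B=4, C=3, D=2, E=1)
step 2: fire T3:  (A=5, B=4, C=3, D=2, E=1) → (A=6, B=2, C=6, D=2, E=2)
step 3: fire T2:  (A=6, B=2, C=6, D=2, E=2) → (A=6, B=2, C=8, D=2, E=2)
step 4: fire T3:  (A=6, B=2, C=8, D=2, E=2) → (A=7, B=0, C=11, D=2, E=3)
step 5: fire T0:  (A=7, B=0, C=11, D=2, E=3) → (A=7, B=2, C=12, D=2, E=2)
step 6: fire T2:  (A=7, B=2, C=12, D=2, E=2) → (A=7, B=2, C=14, D=2, E=2)

(A=7, B=2, C=14, D=2, E=2)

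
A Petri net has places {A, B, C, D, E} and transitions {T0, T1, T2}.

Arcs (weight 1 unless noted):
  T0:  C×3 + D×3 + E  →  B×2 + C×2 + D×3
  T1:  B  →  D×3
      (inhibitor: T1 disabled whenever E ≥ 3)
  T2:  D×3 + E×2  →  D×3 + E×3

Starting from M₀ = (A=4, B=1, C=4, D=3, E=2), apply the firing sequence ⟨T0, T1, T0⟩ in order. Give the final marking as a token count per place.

(A=4, B=4, C=2, D=6, E=0)

step 1: fire T0:  (A=4, B=1, C=4, D=3, E=2) → (A=4, B=3, C=3, D=3, E=1)
step 2: fire T1:  (A=4, B=3, C=3, D=3, E=1) → (A=4, B=2, C=3, D=6, E=1)
step 3: fire T0:  (A=4, B=2, C=3, D=6, E=1) → (A=4, B=4, C=2, D=6, E=0)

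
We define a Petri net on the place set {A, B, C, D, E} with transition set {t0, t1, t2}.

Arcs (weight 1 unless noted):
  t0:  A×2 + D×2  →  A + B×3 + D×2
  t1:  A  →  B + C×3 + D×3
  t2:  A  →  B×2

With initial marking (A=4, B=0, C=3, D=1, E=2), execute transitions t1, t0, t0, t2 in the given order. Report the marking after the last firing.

(A=0, B=9, C=6, D=4, E=2)

step 1: fire t1:  (A=4, B=0, C=3, D=1, E=2) → (A=3, B=1, C=6, D=4, E=2)
step 2: fire t0:  (A=3, B=1, C=6, D=4, E=2) → (A=2, B=4, C=6, D=4, E=2)
step 3: fire t0:  (A=2, B=4, C=6, D=4, E=2) → (A=1, B=7, C=6, D=4, E=2)
step 4: fire t2:  (A=1, B=7, C=6, D=4, E=2) → (A=0, B=9, C=6, D=4, E=2)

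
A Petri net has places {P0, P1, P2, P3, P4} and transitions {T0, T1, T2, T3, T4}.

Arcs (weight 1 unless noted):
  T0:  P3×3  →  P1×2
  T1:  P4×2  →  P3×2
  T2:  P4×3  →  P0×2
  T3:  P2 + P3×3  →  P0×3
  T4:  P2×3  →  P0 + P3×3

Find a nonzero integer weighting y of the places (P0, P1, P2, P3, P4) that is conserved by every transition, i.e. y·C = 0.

Incidence matrix C (rows=places, cols=transitions):
       T0   T1   T2   T3   T4
   P0   0    0    2    3    1
   P1   2    0    0    0    0
   P2   0    0    0   -1   -3
   P3  -3    2    0   -3    3
   P4   0   -2   -3    0    0

Candidate y = [3, 3, 3, 2, 2]; check y·C column-wise:
  col T0: 3·0 + 3·2 + 3·0 + 2·-3 + 2·0 = 0
  col T1: 3·0 + 3·0 + 3·0 + 2·2 + 2·-2 = 0
  col T2: 3·2 + 3·0 + 3·0 + 2·0 + 2·-3 = 0
  col T3: 3·3 + 3·0 + 3·-1 + 2·-3 + 2·0 = 0
  col T4: 3·1 + 3·0 + 3·-3 + 2·3 + 2·0 = 0

y = (P0:3, P1:3, P2:3, P3:2, P4:2)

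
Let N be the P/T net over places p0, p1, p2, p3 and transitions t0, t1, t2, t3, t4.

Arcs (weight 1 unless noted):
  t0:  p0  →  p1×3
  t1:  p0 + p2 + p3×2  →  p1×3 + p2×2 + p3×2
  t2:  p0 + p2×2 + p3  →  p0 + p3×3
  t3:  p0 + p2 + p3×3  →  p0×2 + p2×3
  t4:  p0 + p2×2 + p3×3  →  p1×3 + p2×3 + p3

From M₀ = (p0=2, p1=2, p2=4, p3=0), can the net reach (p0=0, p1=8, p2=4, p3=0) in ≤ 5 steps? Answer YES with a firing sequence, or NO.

YES — reachable via ⟨t0, t0⟩ (2 firings)

step 1: fire t0:  (p0=2, p1=2, p2=4, p3=0) → (p0=1, p1=5, p2=4, p3=0)
step 2: fire t0:  (p0=1, p1=5, p2=4, p3=0) → (p0=0, p1=8, p2=4, p3=0)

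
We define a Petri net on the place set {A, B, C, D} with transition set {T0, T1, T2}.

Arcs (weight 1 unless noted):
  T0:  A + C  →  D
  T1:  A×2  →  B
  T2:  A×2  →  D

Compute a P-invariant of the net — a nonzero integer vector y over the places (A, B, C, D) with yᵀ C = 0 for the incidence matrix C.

y = (A:1, B:2, C:1, D:2)

Incidence matrix C (rows=places, cols=transitions):
       T0   T1   T2
    A  -1   -2   -2
    B   0    1    0
    C  -1    0    0
    D   1    0    1

Candidate y = [1, 2, 1, 2]; check y·C column-wise:
  col T0: 1·-1 + 2·0 + 1·-1 + 2·1 = 0
  col T1: 1·-2 + 2·1 + 1·0 + 2·0 = 0
  col T2: 1·-2 + 2·0 + 1·0 + 2·1 = 0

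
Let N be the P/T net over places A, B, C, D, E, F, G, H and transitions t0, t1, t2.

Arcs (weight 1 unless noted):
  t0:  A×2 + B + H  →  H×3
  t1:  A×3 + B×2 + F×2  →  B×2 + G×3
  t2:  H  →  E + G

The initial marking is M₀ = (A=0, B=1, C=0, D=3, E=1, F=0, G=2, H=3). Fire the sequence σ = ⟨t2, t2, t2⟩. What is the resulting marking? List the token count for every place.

(A=0, B=1, C=0, D=3, E=4, F=0, G=5, H=0)

step 1: fire t2:  (A=0, B=1, C=0, D=3, E=1, F=0, G=2, H=3) → (A=0, B=1, C=0, D=3, E=2, F=0, G=3, H=2)
step 2: fire t2:  (A=0, B=1, C=0, D=3, E=2, F=0, G=3, H=2) → (A=0, B=1, C=0, D=3, E=3, F=0, G=4, H=1)
step 3: fire t2:  (A=0, B=1, C=0, D=3, E=3, F=0, G=4, H=1) → (A=0, B=1, C=0, D=3, E=4, F=0, G=5, H=0)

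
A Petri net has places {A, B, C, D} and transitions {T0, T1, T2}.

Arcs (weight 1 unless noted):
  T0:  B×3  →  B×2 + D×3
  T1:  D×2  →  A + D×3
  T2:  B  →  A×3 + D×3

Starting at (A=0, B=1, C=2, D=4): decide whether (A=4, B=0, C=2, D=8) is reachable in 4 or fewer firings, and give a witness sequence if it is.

YES — reachable via ⟨T1, T2⟩ (2 firings)

step 1: fire T1:  (A=0, B=1, C=2, D=4) → (A=1, B=1, C=2, D=5)
step 2: fire T2:  (A=1, B=1, C=2, D=5) → (A=4, B=0, C=2, D=8)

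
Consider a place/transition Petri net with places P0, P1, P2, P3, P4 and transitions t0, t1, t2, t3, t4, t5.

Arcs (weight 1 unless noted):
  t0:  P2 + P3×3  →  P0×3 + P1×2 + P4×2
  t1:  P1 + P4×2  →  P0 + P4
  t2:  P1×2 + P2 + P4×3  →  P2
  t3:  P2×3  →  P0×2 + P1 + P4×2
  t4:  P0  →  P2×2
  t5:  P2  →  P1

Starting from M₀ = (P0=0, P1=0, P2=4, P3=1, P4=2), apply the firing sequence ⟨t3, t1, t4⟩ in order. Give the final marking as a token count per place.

step 1: fire t3:  (P0=0, P1=0, P2=4, P3=1, P4=2) → (P0=2, P1=1, P2=1, P3=1, P4=4)
step 2: fire t1:  (P0=2, P1=1, P2=1, P3=1, P4=4) → (P0=3, P1=0, P2=1, P3=1, P4=3)
step 3: fire t4:  (P0=3, P1=0, P2=1, P3=1, P4=3) → (P0=2, P1=0, P2=3, P3=1, P4=3)

(P0=2, P1=0, P2=3, P3=1, P4=3)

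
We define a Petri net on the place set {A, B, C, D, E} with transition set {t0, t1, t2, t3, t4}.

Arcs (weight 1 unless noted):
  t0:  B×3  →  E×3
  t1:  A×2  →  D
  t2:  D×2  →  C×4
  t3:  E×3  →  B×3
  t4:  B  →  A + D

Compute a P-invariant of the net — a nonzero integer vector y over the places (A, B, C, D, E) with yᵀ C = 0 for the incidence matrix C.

Incidence matrix C (rows=places, cols=transitions):
       t0   t1   t2   t3   t4
    A   0   -2    0    0    1
    B  -3    0    0    3   -1
    C   0    0    4    0    0
    D   0    1   -2    0    1
    E   3    0    0   -3    0

Candidate y = [1, 3, 1, 2, 3]; check y·C column-wise:
  col t0: 1·0 + 3·-3 + 1·0 + 2·0 + 3·3 = 0
  col t1: 1·-2 + 3·0 + 1·0 + 2·1 + 3·0 = 0
  col t2: 1·0 + 3·0 + 1·4 + 2·-2 + 3·0 = 0
  col t3: 1·0 + 3·3 + 1·0 + 2·0 + 3·-3 = 0
  col t4: 1·1 + 3·-1 + 1·0 + 2·1 + 3·0 = 0

y = (A:1, B:3, C:1, D:2, E:3)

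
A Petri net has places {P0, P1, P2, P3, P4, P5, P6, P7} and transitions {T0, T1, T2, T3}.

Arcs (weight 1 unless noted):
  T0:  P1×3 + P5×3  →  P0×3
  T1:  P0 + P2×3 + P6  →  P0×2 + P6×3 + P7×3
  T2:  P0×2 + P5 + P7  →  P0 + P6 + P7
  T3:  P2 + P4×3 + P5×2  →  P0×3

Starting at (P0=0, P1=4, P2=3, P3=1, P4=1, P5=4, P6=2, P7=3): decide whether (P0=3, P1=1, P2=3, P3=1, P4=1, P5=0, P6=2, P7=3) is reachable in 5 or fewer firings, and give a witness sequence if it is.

NO — not reachable within 5 firings

depth 0: 1 marking
depth 1: 2 markings reached so far
depth 2: 4 markings reached so far
depth 3: 5 markings reached so far
depth 4: 5 markings reached so far
(frontier empty at depth 4; search complete)
target is not among the 5 markings reachable within 5 steps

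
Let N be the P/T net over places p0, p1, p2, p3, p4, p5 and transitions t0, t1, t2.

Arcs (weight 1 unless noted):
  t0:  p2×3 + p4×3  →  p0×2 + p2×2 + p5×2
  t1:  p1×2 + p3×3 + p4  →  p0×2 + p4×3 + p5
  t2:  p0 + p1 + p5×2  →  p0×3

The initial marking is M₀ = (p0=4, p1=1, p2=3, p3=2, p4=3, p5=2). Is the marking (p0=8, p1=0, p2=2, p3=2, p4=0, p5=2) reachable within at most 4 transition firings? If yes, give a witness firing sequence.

step 1: fire t0:  (p0=4, p1=1, p2=3, p3=2, p4=3, p5=2) → (p0=6, p1=1, p2=2, p3=2, p4=0, p5=4)
step 2: fire t2:  (p0=6, p1=1, p2=2, p3=2, p4=0, p5=4) → (p0=8, p1=0, p2=2, p3=2, p4=0, p5=2)

YES — reachable via ⟨t0, t2⟩ (2 firings)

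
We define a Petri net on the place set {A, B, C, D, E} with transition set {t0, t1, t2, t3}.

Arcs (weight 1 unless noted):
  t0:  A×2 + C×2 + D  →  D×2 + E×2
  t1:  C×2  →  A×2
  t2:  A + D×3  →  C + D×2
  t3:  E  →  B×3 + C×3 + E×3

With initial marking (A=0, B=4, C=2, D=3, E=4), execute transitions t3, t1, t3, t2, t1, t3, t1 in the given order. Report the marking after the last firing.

(A=5, B=13, C=6, D=2, E=10)

step 1: fire t3:  (A=0, B=4, C=2, D=3, E=4) → (A=0, B=7, C=5, D=3, E=6)
step 2: fire t1:  (A=0, B=7, C=5, D=3, E=6) → (A=2, B=7, C=3, D=3, E=6)
step 3: fire t3:  (A=2, B=7, C=3, D=3, E=6) → (A=2, B=10, C=6, D=3, E=8)
step 4: fire t2:  (A=2, B=10, C=6, D=3, E=8) → (A=1, B=10, C=7, D=2, E=8)
step 5: fire t1:  (A=1, B=10, C=7, D=2, E=8) → (A=3, B=10, C=5, D=2, E=8)
step 6: fire t3:  (A=3, B=10, C=5, D=2, E=8) → (A=3, B=13, C=8, D=2, E=10)
step 7: fire t1:  (A=3, B=13, C=8, D=2, E=10) → (A=5, B=13, C=6, D=2, E=10)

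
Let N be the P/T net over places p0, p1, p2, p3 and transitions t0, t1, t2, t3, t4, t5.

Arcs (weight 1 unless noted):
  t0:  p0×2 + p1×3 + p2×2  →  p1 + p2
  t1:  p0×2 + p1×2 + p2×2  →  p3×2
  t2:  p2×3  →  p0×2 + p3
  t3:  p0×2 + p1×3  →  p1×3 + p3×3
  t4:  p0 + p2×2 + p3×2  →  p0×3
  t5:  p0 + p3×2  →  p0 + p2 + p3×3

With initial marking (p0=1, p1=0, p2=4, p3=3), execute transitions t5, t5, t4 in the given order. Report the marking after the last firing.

step 1: fire t5:  (p0=1, p1=0, p2=4, p3=3) → (p0=1, p1=0, p2=5, p3=4)
step 2: fire t5:  (p0=1, p1=0, p2=5, p3=4) → (p0=1, p1=0, p2=6, p3=5)
step 3: fire t4:  (p0=1, p1=0, p2=6, p3=5) → (p0=3, p1=0, p2=4, p3=3)

(p0=3, p1=0, p2=4, p3=3)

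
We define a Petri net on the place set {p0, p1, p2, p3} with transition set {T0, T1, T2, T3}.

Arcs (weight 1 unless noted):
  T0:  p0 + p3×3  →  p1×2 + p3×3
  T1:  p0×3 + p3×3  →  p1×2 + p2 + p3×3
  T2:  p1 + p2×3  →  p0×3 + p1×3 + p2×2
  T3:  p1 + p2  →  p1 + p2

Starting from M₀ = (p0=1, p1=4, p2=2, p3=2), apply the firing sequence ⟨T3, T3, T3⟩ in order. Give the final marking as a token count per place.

(p0=1, p1=4, p2=2, p3=2)

step 1: fire T3:  (p0=1, p1=4, p2=2, p3=2) → (p0=1, p1=4, p2=2, p3=2)
step 2: fire T3:  (p0=1, p1=4, p2=2, p3=2) → (p0=1, p1=4, p2=2, p3=2)
step 3: fire T3:  (p0=1, p1=4, p2=2, p3=2) → (p0=1, p1=4, p2=2, p3=2)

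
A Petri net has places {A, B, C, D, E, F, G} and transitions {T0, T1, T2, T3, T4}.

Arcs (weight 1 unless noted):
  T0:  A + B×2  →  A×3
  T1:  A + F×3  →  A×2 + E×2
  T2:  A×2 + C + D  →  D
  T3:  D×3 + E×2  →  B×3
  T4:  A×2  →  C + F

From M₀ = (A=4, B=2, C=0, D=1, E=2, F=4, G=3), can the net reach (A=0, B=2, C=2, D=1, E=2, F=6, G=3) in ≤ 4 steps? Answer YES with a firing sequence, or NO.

YES — reachable via ⟨T4, T4⟩ (2 firings)

step 1: fire T4:  (A=4, B=2, C=0, D=1, E=2, F=4, G=3) → (A=2, B=2, C=1, D=1, E=2, F=5, G=3)
step 2: fire T4:  (A=2, B=2, C=1, D=1, E=2, F=5, G=3) → (A=0, B=2, C=2, D=1, E=2, F=6, G=3)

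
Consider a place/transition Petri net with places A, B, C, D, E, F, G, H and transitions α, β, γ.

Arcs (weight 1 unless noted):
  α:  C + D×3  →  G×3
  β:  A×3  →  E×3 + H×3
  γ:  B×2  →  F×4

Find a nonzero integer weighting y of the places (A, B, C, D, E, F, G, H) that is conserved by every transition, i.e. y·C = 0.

Incidence matrix C (rows=places, cols=transitions):
        α    β    γ
    A   0   -3    0
    B   0    0   -2
    C  -1    0    0
    D  -3    0    0
    E   0    3    0
    F   0    0    4
    G   3    0    0
    H   0    3    0

Candidate y = [0, 0, 3, -1, 0, 0, 0, 0]; check y·C column-wise:
  col α: 3·-1 + -1·-3 + 0·3 = 0
  col β: 0·-3 + 3·0 + -1·0 + 0·3 + 0·3 = 0
  col γ: 0·-2 + 3·0 + -1·0 + 0·4 = 0

y = (A:0, B:0, C:3, D:-1, E:0, F:0, G:0, H:0)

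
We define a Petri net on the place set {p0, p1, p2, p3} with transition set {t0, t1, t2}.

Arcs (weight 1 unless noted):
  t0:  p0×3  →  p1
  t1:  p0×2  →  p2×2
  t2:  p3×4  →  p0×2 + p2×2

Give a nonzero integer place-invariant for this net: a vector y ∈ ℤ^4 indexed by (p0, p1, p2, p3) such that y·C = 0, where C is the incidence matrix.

Incidence matrix C (rows=places, cols=transitions):
       t0   t1   t2
   p0  -3   -2    2
   p1   1    0    0
   p2   0    2    2
   p3   0    0   -4

Candidate y = [1, 3, 1, 1]; check y·C column-wise:
  col t0: 1·-3 + 3·1 + 1·0 + 1·0 = 0
  col t1: 1·-2 + 3·0 + 1·2 + 1·0 = 0
  col t2: 1·2 + 3·0 + 1·2 + 1·-4 = 0

y = (p0:1, p1:3, p2:1, p3:1)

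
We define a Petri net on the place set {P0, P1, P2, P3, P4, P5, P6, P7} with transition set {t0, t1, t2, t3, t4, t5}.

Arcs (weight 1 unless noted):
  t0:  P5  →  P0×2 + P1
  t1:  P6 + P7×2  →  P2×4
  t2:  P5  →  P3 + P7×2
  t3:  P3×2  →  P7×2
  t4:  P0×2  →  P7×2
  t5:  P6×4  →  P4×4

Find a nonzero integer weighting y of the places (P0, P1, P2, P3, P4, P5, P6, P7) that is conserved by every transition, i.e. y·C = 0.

y = (P0:0, P1:0, P2:1, P3:0, P4:4, P5:0, P6:4, P7:0)

Incidence matrix C (rows=places, cols=transitions):
       t0   t1   t2   t3   t4   t5
   P0   2    0    0    0   -2    0
   P1   1    0    0    0    0    0
   P2   0    4    0    0    0    0
   P3   0    0    1   -2    0    0
   P4   0    0    0    0    0    4
   P5  -1    0   -1    0    0    0
   P6   0   -1    0    0    0   -4
   P7   0   -2    2    2    2    0

Candidate y = [0, 0, 1, 0, 4, 0, 4, 0]; check y·C column-wise:
  col t0: 0·2 + 0·1 + 1·0 + 4·0 + 0·-1 + 4·0 = 0
  col t1: 1·4 + 4·0 + 4·-1 + 0·-2 = 0
  col t2: 1·0 + 0·1 + 4·0 + 0·-1 + 4·0 + 0·2 = 0
  col t3: 1·0 + 0·-2 + 4·0 + 4·0 + 0·2 = 0
  col t4: 0·-2 + 1·0 + 4·0 + 4·0 + 0·2 = 0
  col t5: 1·0 + 4·4 + 4·-4 = 0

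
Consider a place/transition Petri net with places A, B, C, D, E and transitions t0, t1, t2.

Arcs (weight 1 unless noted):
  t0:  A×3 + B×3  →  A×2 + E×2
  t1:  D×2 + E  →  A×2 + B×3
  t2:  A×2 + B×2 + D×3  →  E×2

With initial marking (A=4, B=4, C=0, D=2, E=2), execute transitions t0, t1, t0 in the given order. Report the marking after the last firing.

(A=4, B=1, C=0, D=0, E=5)

step 1: fire t0:  (A=4, B=4, C=0, D=2, E=2) → (A=3, B=1, C=0, D=2, E=4)
step 2: fire t1:  (A=3, B=1, C=0, D=2, E=4) → (A=5, B=4, C=0, D=0, E=3)
step 3: fire t0:  (A=5, B=4, C=0, D=0, E=3) → (A=4, B=1, C=0, D=0, E=5)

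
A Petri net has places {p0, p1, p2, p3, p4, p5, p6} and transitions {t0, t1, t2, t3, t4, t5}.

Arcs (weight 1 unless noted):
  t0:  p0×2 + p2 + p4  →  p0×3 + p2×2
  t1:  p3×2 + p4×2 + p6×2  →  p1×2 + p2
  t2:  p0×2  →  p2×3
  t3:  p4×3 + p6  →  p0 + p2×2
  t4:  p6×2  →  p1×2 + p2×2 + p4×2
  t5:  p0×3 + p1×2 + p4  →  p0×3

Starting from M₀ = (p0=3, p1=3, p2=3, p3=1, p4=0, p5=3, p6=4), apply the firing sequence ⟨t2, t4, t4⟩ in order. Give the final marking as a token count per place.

step 1: fire t2:  (p0=3, p1=3, p2=3, p3=1, p4=0, p5=3, p6=4) → (p0=1, p1=3, p2=6, p3=1, p4=0, p5=3, p6=4)
step 2: fire t4:  (p0=1, p1=3, p2=6, p3=1, p4=0, p5=3, p6=4) → (p0=1, p1=5, p2=8, p3=1, p4=2, p5=3, p6=2)
step 3: fire t4:  (p0=1, p1=5, p2=8, p3=1, p4=2, p5=3, p6=2) → (p0=1, p1=7, p2=10, p3=1, p4=4, p5=3, p6=0)

(p0=1, p1=7, p2=10, p3=1, p4=4, p5=3, p6=0)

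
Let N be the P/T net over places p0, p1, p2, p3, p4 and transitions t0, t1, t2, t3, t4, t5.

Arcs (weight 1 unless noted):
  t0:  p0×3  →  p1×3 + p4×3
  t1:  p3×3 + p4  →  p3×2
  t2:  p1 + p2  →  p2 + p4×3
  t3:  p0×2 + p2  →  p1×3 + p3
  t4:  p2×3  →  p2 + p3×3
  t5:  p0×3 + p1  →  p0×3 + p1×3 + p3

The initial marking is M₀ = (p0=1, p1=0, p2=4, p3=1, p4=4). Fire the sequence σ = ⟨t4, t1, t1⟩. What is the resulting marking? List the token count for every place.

step 1: fire t4:  (p0=1, p1=0, p2=4, p3=1, p4=4) → (p0=1, p1=0, p2=2, p3=4, p4=4)
step 2: fire t1:  (p0=1, p1=0, p2=2, p3=4, p4=4) → (p0=1, p1=0, p2=2, p3=3, p4=3)
step 3: fire t1:  (p0=1, p1=0, p2=2, p3=3, p4=3) → (p0=1, p1=0, p2=2, p3=2, p4=2)

(p0=1, p1=0, p2=2, p3=2, p4=2)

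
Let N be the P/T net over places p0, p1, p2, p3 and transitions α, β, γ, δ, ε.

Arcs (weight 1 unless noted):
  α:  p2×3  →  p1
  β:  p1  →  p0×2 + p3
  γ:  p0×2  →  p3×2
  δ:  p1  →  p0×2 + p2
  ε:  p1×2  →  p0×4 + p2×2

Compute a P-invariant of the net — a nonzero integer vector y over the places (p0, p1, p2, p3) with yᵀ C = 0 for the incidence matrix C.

y = (p0:1, p1:3, p2:1, p3:1)

Incidence matrix C (rows=places, cols=transitions):
        α    β    γ    δ    ε
   p0   0    2   -2    2    4
   p1   1   -1    0   -1   -2
   p2  -3    0    0    1    2
   p3   0    1    2    0    0

Candidate y = [1, 3, 1, 1]; check y·C column-wise:
  col α: 1·0 + 3·1 + 1·-3 + 1·0 = 0
  col β: 1·2 + 3·-1 + 1·0 + 1·1 = 0
  col γ: 1·-2 + 3·0 + 1·0 + 1·2 = 0
  col δ: 1·2 + 3·-1 + 1·1 + 1·0 = 0
  col ε: 1·4 + 3·-2 + 1·2 + 1·0 = 0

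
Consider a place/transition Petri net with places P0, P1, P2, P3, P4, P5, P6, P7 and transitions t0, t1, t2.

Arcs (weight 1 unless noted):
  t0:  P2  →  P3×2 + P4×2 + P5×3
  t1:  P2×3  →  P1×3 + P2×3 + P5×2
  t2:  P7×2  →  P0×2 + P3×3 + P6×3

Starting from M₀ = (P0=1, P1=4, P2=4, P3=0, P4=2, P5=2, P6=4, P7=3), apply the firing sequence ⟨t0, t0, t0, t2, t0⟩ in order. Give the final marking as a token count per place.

(P0=3, P1=4, P2=0, P3=11, P4=10, P5=14, P6=7, P7=1)

step 1: fire t0:  (P0=1, P1=4, P2=4, P3=0, P4=2, P5=2, P6=4, P7=3) → (P0=1, P1=4, P2=3, P3=2, P4=4, P5=5, P6=4, P7=3)
step 2: fire t0:  (P0=1, P1=4, P2=3, P3=2, P4=4, P5=5, P6=4, P7=3) → (P0=1, P1=4, P2=2, P3=4, P4=6, P5=8, P6=4, P7=3)
step 3: fire t0:  (P0=1, P1=4, P2=2, P3=4, P4=6, P5=8, P6=4, P7=3) → (P0=1, P1=4, P2=1, P3=6, P4=8, P5=11, P6=4, P7=3)
step 4: fire t2:  (P0=1, P1=4, P2=1, P3=6, P4=8, P5=11, P6=4, P7=3) → (P0=3, P1=4, P2=1, P3=9, P4=8, P5=11, P6=7, P7=1)
step 5: fire t0:  (P0=3, P1=4, P2=1, P3=9, P4=8, P5=11, P6=7, P7=1) → (P0=3, P1=4, P2=0, P3=11, P4=10, P5=14, P6=7, P7=1)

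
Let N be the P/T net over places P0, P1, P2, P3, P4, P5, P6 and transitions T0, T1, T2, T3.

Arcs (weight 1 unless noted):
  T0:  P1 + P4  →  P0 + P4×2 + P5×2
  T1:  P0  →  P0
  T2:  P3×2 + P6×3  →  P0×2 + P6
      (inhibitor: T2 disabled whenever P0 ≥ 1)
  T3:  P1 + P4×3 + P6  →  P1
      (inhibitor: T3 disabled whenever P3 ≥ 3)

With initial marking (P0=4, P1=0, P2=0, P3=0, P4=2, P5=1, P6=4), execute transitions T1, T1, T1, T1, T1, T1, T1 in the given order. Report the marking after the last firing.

step 1: fire T1:  (P0=4, P1=0, P2=0, P3=0, P4=2, P5=1, P6=4) → (P0=4, P1=0, P2=0, P3=0, P4=2, P5=1, P6=4)
step 2: fire T1:  (P0=4, P1=0, P2=0, P3=0, P4=2, P5=1, P6=4) → (P0=4, P1=0, P2=0, P3=0, P4=2, P5=1, P6=4)
step 3: fire T1:  (P0=4, P1=0, P2=0, P3=0, P4=2, P5=1, P6=4) → (P0=4, P1=0, P2=0, P3=0, P4=2, P5=1, P6=4)
step 4: fire T1:  (P0=4, P1=0, P2=0, P3=0, P4=2, P5=1, P6=4) → (P0=4, P1=0, P2=0, P3=0, P4=2, P5=1, P6=4)
step 5: fire T1:  (P0=4, P1=0, P2=0, P3=0, P4=2, P5=1, P6=4) → (P0=4, P1=0, P2=0, P3=0, P4=2, P5=1, P6=4)
step 6: fire T1:  (P0=4, P1=0, P2=0, P3=0, P4=2, P5=1, P6=4) → (P0=4, P1=0, P2=0, P3=0, P4=2, P5=1, P6=4)
step 7: fire T1:  (P0=4, P1=0, P2=0, P3=0, P4=2, P5=1, P6=4) → (P0=4, P1=0, P2=0, P3=0, P4=2, P5=1, P6=4)

(P0=4, P1=0, P2=0, P3=0, P4=2, P5=1, P6=4)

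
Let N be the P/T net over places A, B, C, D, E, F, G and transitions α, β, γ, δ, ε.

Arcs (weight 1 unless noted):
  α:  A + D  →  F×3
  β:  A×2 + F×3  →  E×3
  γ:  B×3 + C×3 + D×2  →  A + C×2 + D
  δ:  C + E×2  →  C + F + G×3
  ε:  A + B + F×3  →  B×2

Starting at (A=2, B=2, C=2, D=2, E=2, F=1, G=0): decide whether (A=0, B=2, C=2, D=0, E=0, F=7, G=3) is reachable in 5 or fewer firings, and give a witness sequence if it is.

NO — not reachable within 5 firings

depth 0: 1 marking
depth 1: 3 markings reached so far
depth 2: 6 markings reached so far
depth 3: 8 markings reached so far
depth 4: 8 markings reached so far
(frontier empty at depth 4; search complete)
target is not among the 8 markings reachable within 5 steps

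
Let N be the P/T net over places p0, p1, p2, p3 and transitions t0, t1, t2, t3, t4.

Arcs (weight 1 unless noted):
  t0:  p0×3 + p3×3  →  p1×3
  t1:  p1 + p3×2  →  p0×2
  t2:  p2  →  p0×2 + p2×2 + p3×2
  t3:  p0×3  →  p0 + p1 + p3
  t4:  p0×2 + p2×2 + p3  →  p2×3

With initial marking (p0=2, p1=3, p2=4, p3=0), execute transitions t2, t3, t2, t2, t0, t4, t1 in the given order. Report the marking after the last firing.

(p0=3, p1=6, p2=8, p3=1)

step 1: fire t2:  (p0=2, p1=3, p2=4, p3=0) → (p0=4, p1=3, p2=5, p3=2)
step 2: fire t3:  (p0=4, p1=3, p2=5, p3=2) → (p0=2, p1=4, p2=5, p3=3)
step 3: fire t2:  (p0=2, p1=4, p2=5, p3=3) → (p0=4, p1=4, p2=6, p3=5)
step 4: fire t2:  (p0=4, p1=4, p2=6, p3=5) → (p0=6, p1=4, p2=7, p3=7)
step 5: fire t0:  (p0=6, p1=4, p2=7, p3=7) → (p0=3, p1=7, p2=7, p3=4)
step 6: fire t4:  (p0=3, p1=7, p2=7, p3=4) → (p0=1, p1=7, p2=8, p3=3)
step 7: fire t1:  (p0=1, p1=7, p2=8, p3=3) → (p0=3, p1=6, p2=8, p3=1)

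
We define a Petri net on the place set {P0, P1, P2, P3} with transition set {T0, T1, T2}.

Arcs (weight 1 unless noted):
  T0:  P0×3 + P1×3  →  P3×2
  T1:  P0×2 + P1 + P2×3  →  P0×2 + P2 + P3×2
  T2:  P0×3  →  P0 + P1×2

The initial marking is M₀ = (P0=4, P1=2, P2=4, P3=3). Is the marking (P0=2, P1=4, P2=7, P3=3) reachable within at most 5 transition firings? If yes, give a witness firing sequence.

NO — not reachable within 5 firings

depth 0: 1 marking
depth 1: 3 markings reached so far
depth 2: 4 markings reached so far
depth 3: 4 markings reached so far
(frontier empty at depth 3; search complete)
target is not among the 4 markings reachable within 5 steps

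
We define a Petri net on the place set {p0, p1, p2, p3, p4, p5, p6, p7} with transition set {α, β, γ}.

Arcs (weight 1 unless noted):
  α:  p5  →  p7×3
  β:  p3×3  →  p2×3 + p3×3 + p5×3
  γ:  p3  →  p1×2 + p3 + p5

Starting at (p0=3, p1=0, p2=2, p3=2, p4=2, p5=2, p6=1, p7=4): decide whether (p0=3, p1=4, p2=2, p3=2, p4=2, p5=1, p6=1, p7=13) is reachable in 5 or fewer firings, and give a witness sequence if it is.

step 1: fire α:  (p0=3, p1=0, p2=2, p3=2, p4=2, p5=2, p6=1, p7=4) → (p0=3, p1=0, p2=2, p3=2, p4=2, p5=1, p6=1, p7=7)
step 2: fire α:  (p0=3, p1=0, p2=2, p3=2, p4=2, p5=1, p6=1, p7=7) → (p0=3, p1=0, p2=2, p3=2, p4=2, p5=0, p6=1, p7=10)
step 3: fire γ:  (p0=3, p1=0, p2=2, p3=2, p4=2, p5=0, p6=1, p7=10) → (p0=3, p1=2, p2=2, p3=2, p4=2, p5=1, p6=1, p7=10)
step 4: fire α:  (p0=3, p1=2, p2=2, p3=2, p4=2, p5=1, p6=1, p7=10) → (p0=3, p1=2, p2=2, p3=2, p4=2, p5=0, p6=1, p7=13)
step 5: fire γ:  (p0=3, p1=2, p2=2, p3=2, p4=2, p5=0, p6=1, p7=13) → (p0=3, p1=4, p2=2, p3=2, p4=2, p5=1, p6=1, p7=13)

YES — reachable via ⟨α, α, γ, α, γ⟩ (5 firings)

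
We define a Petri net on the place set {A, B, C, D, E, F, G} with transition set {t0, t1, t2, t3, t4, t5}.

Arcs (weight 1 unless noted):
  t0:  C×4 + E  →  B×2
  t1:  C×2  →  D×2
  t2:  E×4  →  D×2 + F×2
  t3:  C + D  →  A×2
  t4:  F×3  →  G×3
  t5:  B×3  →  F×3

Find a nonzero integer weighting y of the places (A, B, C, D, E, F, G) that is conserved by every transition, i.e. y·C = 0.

Incidence matrix C (rows=places, cols=transitions):
       t0   t1   t2   t3   t4   t5
    A   0    0    0    2    0    0
    B   2    0    0    0    0   -3
    C  -4   -2    0   -1    0    0
    D   0    2    2   -1    0    0
    E  -1    0   -4    0    0    0
    F   0    0    2    0   -3    3
    G   0    0    0    0    3    0

Candidate y = [1, 3, 1, 1, 2, 3, 3]; check y·C column-wise:
  col t0: 1·0 + 3·2 + 1·-4 + 1·0 + 2·-1 + 3·0 + 3·0 = 0
  col t1: 1·0 + 3·0 + 1·-2 + 1·2 + 2·0 + 3·0 + 3·0 = 0
  col t2: 1·0 + 3·0 + 1·0 + 1·2 + 2·-4 + 3·2 + 3·0 = 0
  col t3: 1·2 + 3·0 + 1·-1 + 1·-1 + 2·0 + 3·0 + 3·0 = 0
  col t4: 1·0 + 3·0 + 1·0 + 1·0 + 2·0 + 3·-3 + 3·3 = 0
  col t5: 1·0 + 3·-3 + 1·0 + 1·0 + 2·0 + 3·3 + 3·0 = 0

y = (A:1, B:3, C:1, D:1, E:2, F:3, G:3)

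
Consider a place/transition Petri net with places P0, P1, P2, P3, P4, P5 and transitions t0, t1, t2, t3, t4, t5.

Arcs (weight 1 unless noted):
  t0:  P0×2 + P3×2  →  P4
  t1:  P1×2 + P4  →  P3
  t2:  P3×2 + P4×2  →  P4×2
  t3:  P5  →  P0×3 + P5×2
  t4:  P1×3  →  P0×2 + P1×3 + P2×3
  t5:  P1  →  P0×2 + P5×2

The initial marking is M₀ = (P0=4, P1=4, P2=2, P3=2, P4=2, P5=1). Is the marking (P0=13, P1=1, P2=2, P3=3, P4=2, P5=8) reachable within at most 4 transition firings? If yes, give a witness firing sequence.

depth 0: 1 marking
depth 1: 7 markings reached so far
depth 2: 25 markings reached so far
depth 3: 63 markings reached so far
depth 4: 128 markings reached so far
target is not among the 128 markings reachable within 4 steps

NO — not reachable within 4 firings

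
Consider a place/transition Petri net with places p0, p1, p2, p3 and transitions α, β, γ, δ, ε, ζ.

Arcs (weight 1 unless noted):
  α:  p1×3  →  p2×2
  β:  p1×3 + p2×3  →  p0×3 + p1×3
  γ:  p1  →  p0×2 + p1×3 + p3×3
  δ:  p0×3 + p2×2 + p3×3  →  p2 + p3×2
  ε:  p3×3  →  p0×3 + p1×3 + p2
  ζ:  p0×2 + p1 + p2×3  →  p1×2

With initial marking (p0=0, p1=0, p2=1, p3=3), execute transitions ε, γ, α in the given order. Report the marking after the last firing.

(p0=5, p1=2, p2=4, p3=3)

step 1: fire ε:  (p0=0, p1=0, p2=1, p3=3) → (p0=3, p1=3, p2=2, p3=0)
step 2: fire γ:  (p0=3, p1=3, p2=2, p3=0) → (p0=5, p1=5, p2=2, p3=3)
step 3: fire α:  (p0=5, p1=5, p2=2, p3=3) → (p0=5, p1=2, p2=4, p3=3)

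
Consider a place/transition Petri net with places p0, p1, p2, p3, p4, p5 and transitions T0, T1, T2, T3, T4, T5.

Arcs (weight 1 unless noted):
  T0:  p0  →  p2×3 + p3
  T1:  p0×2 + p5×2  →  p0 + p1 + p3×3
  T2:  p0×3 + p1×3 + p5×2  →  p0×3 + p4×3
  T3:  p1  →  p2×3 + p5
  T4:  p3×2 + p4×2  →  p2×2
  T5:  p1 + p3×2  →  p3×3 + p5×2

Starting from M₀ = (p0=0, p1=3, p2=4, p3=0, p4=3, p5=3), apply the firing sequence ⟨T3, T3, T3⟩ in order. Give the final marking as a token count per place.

(p0=0, p1=0, p2=13, p3=0, p4=3, p5=6)

step 1: fire T3:  (p0=0, p1=3, p2=4, p3=0, p4=3, p5=3) → (p0=0, p1=2, p2=7, p3=0, p4=3, p5=4)
step 2: fire T3:  (p0=0, p1=2, p2=7, p3=0, p4=3, p5=4) → (p0=0, p1=1, p2=10, p3=0, p4=3, p5=5)
step 3: fire T3:  (p0=0, p1=1, p2=10, p3=0, p4=3, p5=5) → (p0=0, p1=0, p2=13, p3=0, p4=3, p5=6)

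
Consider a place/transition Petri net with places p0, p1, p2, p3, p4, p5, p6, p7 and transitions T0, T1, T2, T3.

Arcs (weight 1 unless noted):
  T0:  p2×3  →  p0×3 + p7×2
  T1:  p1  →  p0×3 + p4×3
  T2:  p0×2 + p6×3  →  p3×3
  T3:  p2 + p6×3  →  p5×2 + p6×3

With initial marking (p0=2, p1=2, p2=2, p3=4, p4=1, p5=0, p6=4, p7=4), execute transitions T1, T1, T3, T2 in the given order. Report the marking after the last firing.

step 1: fire T1:  (p0=2, p1=2, p2=2, p3=4, p4=1, p5=0, p6=4, p7=4) → (p0=5, p1=1, p2=2, p3=4, p4=4, p5=0, p6=4, p7=4)
step 2: fire T1:  (p0=5, p1=1, p2=2, p3=4, p4=4, p5=0, p6=4, p7=4) → (p0=8, p1=0, p2=2, p3=4, p4=7, p5=0, p6=4, p7=4)
step 3: fire T3:  (p0=8, p1=0, p2=2, p3=4, p4=7, p5=0, p6=4, p7=4) → (p0=8, p1=0, p2=1, p3=4, p4=7, p5=2, p6=4, p7=4)
step 4: fire T2:  (p0=8, p1=0, p2=1, p3=4, p4=7, p5=2, p6=4, p7=4) → (p0=6, p1=0, p2=1, p3=7, p4=7, p5=2, p6=1, p7=4)

(p0=6, p1=0, p2=1, p3=7, p4=7, p5=2, p6=1, p7=4)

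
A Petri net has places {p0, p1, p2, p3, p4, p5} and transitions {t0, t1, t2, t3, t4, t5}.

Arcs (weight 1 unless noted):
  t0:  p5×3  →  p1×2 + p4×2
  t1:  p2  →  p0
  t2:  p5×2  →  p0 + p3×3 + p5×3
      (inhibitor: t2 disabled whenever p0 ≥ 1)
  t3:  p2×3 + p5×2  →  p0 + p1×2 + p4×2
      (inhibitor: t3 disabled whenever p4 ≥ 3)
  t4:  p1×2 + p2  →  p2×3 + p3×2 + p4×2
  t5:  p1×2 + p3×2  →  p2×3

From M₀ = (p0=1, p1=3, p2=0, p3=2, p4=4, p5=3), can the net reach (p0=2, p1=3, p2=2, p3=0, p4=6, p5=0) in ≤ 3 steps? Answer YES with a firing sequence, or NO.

step 1: fire t0:  (p0=1, p1=3, p2=0, p3=2, p4=4, p5=3) → (p0=1, p1=5, p2=0, p3=2, p4=6, p5=0)
step 2: fire t5:  (p0=1, p1=5, p2=0, p3=2, p4=6, p5=0) → (p0=1, p1=3, p2=3, p3=0, p4=6, p5=0)
step 3: fire t1:  (p0=1, p1=3, p2=3, p3=0, p4=6, p5=0) → (p0=2, p1=3, p2=2, p3=0, p4=6, p5=0)

YES — reachable via ⟨t0, t5, t1⟩ (3 firings)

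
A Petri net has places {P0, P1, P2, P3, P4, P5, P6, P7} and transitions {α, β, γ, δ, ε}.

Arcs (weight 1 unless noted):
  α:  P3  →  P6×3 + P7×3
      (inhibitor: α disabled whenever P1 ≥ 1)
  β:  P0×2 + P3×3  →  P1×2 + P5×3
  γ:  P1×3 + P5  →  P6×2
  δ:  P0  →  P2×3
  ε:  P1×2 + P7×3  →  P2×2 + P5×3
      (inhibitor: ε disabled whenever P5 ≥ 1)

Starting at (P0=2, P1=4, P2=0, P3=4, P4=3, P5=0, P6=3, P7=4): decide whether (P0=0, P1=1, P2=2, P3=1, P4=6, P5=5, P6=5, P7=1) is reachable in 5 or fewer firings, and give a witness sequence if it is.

NO — not reachable within 5 firings

depth 0: 1 marking
depth 1: 4 markings reached so far
depth 2: 8 markings reached so far
depth 3: 11 markings reached so far
depth 4: 12 markings reached so far
depth 5: 12 markings reached so far
(frontier empty at depth 5; search complete)
target is not among the 12 markings reachable within 5 steps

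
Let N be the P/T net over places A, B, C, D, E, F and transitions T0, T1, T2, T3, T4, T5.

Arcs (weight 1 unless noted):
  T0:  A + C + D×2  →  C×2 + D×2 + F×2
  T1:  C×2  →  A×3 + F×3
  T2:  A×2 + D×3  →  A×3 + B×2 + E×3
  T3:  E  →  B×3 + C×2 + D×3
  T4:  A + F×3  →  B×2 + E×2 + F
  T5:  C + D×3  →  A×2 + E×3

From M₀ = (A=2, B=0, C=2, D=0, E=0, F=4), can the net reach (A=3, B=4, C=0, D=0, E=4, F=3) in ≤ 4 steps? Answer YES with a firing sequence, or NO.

step 1: fire T1:  (A=2, B=0, C=2, D=0, E=0, F=4) → (A=5, B=0, C=0, D=0, E=0, F=7)
step 2: fire T4:  (A=5, B=0, C=0, D=0, E=0, F=7) → (A=4, B=2, C=0, D=0, E=2, F=5)
step 3: fire T4:  (A=4, B=2, C=0, D=0, E=2, F=5) → (A=3, B=4, C=0, D=0, E=4, F=3)

YES — reachable via ⟨T1, T4, T4⟩ (3 firings)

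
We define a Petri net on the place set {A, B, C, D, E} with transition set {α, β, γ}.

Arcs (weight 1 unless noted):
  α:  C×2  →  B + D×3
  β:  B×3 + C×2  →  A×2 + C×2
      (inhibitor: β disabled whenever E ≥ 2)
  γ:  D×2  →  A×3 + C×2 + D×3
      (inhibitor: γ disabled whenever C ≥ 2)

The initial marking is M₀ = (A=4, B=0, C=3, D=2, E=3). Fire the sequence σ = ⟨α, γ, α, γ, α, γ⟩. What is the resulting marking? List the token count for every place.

step 1: fire α:  (A=4, B=0, C=3, D=2, E=3) → (A=4, B=1, C=1, D=5, E=3)
step 2: fire γ:  (A=4, B=1, C=1, D=5, E=3) → (A=7, B=1, C=3, D=6, E=3)
step 3: fire α:  (A=7, B=1, C=3, D=6, E=3) → (A=7, B=2, C=1, D=9, E=3)
step 4: fire γ:  (A=7, B=2, C=1, D=9, E=3) → (A=10, B=2, C=3, D=10, E=3)
step 5: fire α:  (A=10, B=2, C=3, D=10, E=3) → (A=10, B=3, C=1, D=13, E=3)
step 6: fire γ:  (A=10, B=3, C=1, D=13, E=3) → (A=13, B=3, C=3, D=14, E=3)

(A=13, B=3, C=3, D=14, E=3)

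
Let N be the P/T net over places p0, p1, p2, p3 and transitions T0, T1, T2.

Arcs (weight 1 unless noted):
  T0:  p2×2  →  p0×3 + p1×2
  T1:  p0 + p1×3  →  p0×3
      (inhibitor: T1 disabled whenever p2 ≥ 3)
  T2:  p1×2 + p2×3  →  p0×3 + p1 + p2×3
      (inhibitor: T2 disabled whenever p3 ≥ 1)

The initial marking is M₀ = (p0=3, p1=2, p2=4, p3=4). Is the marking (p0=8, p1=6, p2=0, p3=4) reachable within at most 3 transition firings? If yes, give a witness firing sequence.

NO — not reachable within 3 firings

depth 0: 1 marking
depth 1: 2 markings reached so far
depth 2: 4 markings reached so far
depth 3: 5 markings reached so far
target is not among the 5 markings reachable within 3 steps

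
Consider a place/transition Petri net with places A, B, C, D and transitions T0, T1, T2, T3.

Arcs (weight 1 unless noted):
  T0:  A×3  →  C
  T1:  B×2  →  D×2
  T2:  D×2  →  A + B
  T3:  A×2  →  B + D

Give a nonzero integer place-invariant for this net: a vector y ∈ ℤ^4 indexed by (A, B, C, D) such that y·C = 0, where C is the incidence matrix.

y = (A:1, B:1, C:3, D:1)

Incidence matrix C (rows=places, cols=transitions):
       T0   T1   T2   T3
    A  -3    0    1   -2
    B   0   -2    1    1
    C   1    0    0    0
    D   0    2   -2    1

Candidate y = [1, 1, 3, 1]; check y·C column-wise:
  col T0: 1·-3 + 1·0 + 3·1 + 1·0 = 0
  col T1: 1·0 + 1·-2 + 3·0 + 1·2 = 0
  col T2: 1·1 + 1·1 + 3·0 + 1·-2 = 0
  col T3: 1·-2 + 1·1 + 3·0 + 1·1 = 0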